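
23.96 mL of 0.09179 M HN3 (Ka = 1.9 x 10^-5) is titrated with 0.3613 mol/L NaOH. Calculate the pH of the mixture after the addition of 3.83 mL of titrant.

4.95

Initial n(HN3) = 0.09179 x 0.02396 = 0.002199 mol.
n(NaOH) added = 0.3613 x 0.003830 = 0.001384 mol, converting that many moles of HN3 to N3-.
Remaining n(HN3) = 0.0008155 mol; n(N3-) = 0.001384 mol.
By Henderson-Hasselbalch, pH = pKa + log([A^-]/[HA]) = 4.72 + log(0.001384/0.0008155) = 4.72 + (+0.23) = 4.95.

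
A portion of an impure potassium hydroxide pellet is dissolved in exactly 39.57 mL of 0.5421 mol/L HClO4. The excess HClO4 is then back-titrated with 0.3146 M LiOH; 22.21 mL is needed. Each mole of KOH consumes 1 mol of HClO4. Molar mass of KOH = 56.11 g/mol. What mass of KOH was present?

Total n(HClO4) added = 0.5421 x 0.03957 = 0.02145 mol.
n(LiOH) used = 0.3146 x 0.02221 = 0.006987 mol, which equals the excess n(HClO4).
So n(HClO4) consumed by the sample = 0.02145 - 0.006987 = 0.01446 mol.
n(KOH) = 0.01446 / 1 = 0.01446 mol.
mass = 0.01446 mol x 56.11 g/mol = 0.812 g.

0.812 g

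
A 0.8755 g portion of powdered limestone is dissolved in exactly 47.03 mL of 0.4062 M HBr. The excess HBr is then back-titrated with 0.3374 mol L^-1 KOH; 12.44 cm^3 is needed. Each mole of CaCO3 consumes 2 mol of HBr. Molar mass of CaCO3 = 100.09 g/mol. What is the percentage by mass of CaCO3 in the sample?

85.2%

Total n(HBr) added = 0.4062 x 0.04703 = 0.01910 mol.
n(KOH) used = 0.3374 x 0.01244 = 0.004197 mol, which equals the excess n(HBr).
So n(HBr) consumed by the sample = 0.01910 - 0.004197 = 0.01491 mol.
n(CaCO3) = 0.01491 / 2 = 0.007453 mol.
mass CaCO3 = 0.007453 x 100.09 = 0.7460 g, so %CaCO3 = 0.7460/0.8755 x 100 = 85.2%.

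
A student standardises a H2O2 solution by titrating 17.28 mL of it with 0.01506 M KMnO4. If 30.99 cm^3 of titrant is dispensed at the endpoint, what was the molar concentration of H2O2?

0.0675 M

n(KMnO4) = 0.01506 x 0.03099 = 0.0004667 mol.
From the balanced equation, 2 mol KMnO4 reacts with 5 mol H2O2, so n(H2O2) = 0.0004667 x 5/2 = 0.001167 mol.
[H2O2] = 0.001167 / 0.01728 L = 0.0675 M.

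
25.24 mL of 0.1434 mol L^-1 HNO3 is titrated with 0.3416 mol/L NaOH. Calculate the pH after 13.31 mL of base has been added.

12.38

n(acid) = 0.1434 x 0.02524 = 0.003619 mol; n(NaOH) added = 0.3416 x 0.01331 = 0.004547 mol.
Base is in excess by 0.004547 - 0.003619 = 0.0009273 mol in a total volume of 0.03855 L.
[OH^-] = 0.0009273/0.03855 = 0.02405 M, so pOH = 1.62 and pH = 14.00 - 1.62 = 12.38.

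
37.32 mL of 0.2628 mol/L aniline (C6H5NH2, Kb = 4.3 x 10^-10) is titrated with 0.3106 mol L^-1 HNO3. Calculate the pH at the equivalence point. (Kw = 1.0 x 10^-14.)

2.74

n(C6H5NH2) = 0.2628 x 0.03732 = 0.009808 mol; V(HNO3) at equivalence = 0.009808/0.3106 = 0.03158 L.
At equivalence the base is fully converted to C6H5NH3+; total volume = 0.06890 L, so [C6H5NH3+] = 0.009808/0.06890 = 0.1424 M.
Ka(C6H5NH3+) = Kw/Kb = 1.0e-14 / 4.3 x 10^-10 = 2.33e-5.
[H^+] = sqrt(Ka x [C6H5NH3+]) = sqrt(2.33e-5 x 0.1424) = 0.00182 M.
pH = -log(0.00182) = 2.74.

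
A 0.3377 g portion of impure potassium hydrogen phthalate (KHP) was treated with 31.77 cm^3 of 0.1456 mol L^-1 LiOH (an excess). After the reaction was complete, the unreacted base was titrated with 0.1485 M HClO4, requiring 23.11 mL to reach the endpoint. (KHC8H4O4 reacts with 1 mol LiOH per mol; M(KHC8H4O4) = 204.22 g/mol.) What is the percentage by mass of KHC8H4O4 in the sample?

72.2%

Total n(LiOH) added = 0.1456 x 0.03177 = 0.004626 mol.
n(HClO4) used = 0.1485 x 0.02311 = 0.003432 mol, which equals the excess n(LiOH).
So n(LiOH) consumed by the sample = 0.004626 - 0.003432 = 0.001194 mol.
n(KHC8H4O4) = 0.001194 / 1 = 0.001194 mol.
mass KHC8H4O4 = 0.001194 x 204.22 = 0.2438 g, so %KHC8H4O4 = 0.2438/0.3377 x 100 = 72.2%.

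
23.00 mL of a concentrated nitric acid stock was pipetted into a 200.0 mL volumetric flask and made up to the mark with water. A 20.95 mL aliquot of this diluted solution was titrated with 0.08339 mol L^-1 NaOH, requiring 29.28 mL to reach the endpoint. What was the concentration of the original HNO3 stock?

1.01 M

n(NaOH) = 0.08339 x 0.02928 = 0.002442 mol.
n(HNO3) in the aliquot = 0.002442 mol.
[diluted HNO3] = 0.002442 / 0.02095 = 0.1165 M.
Dilution factor = 200.0/23.00 = 8.696, so [stock] = 0.1165 x 8.696 = 1.01 M.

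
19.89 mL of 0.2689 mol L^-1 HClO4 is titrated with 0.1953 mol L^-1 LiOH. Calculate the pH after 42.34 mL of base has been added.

n(acid) = 0.2689 x 0.01989 = 0.005348 mol; n(LiOH) added = 0.1953 x 0.04234 = 0.008269 mol.
Base is in excess by 0.008269 - 0.005348 = 0.002921 mol in a total volume of 0.06223 L.
[OH^-] = 0.002921/0.06223 = 0.04693 M, so pOH = 1.33 and pH = 14.00 - 1.33 = 12.67.

12.67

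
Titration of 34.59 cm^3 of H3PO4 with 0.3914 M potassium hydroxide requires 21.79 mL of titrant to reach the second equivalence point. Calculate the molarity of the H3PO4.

n(KOH) = 0.3914 x 0.02179 = 0.008529 mol.
At the second equivalence point, 2 mol OH^- react per mol H3PO4, so n(H3PO4) = 0.008529 / 2 = 0.004264 mol.
[H3PO4] = 0.004264 / 0.03459 L = 0.123 M.

0.123 M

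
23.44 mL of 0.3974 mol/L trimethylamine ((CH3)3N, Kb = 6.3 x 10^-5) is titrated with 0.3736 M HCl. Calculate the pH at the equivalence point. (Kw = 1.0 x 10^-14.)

5.26

n((CH3)3N) = 0.3974 x 0.02344 = 0.009315 mol; V(HCl) at equivalence = 0.009315/0.3736 = 0.02493 L.
At equivalence the base is fully converted to (CH3)3NH+; total volume = 0.04837 L, so [(CH3)3NH+] = 0.009315/0.04837 = 0.1926 M.
Ka((CH3)3NH+) = Kw/Kb = 1.0e-14 / 6.3 x 10^-5 = 1.59e-10.
[H^+] = sqrt(Ka x [(CH3)3NH+]) = sqrt(1.59e-10 x 0.1926) = 5.53e-6 M.
pH = -log(5.53e-6) = 5.26.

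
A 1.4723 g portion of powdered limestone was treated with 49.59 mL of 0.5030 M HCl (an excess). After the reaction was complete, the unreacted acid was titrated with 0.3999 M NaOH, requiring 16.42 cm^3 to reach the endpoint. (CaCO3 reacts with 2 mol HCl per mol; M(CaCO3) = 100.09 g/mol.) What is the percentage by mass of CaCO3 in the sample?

62.5%

Total n(HCl) added = 0.5030 x 0.04959 = 0.02494 mol.
n(NaOH) used = 0.3999 x 0.01642 = 0.006566 mol, which equals the excess n(HCl).
So n(HCl) consumed by the sample = 0.02494 - 0.006566 = 0.01838 mol.
n(CaCO3) = 0.01838 / 2 = 0.009189 mol.
mass CaCO3 = 0.009189 x 100.09 = 0.9197 g, so %CaCO3 = 0.9197/1.4723 x 100 = 62.5%.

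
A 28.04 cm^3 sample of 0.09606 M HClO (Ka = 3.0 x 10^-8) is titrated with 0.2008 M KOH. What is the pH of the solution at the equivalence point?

n(HClO) = 0.09606 x 0.02804 = 0.002694 mol; V(KOH) at equivalence = 0.002694/0.2008 = 0.01341 L.
At equivalence all the acid is converted to ClO-; total volume = 0.02804 + 0.01341 = 0.04145 L, so [ClO-] = 0.002694/0.04145 = 0.06498 M.
Kb = Kw/Ka = 1.0e-14 / 3.0 x 10^-8 = 3.33e-7.
[OH^-] = sqrt(Kb x [ClO-]) = sqrt(3.33e-7 x 0.06498) = 0.000147 M.
pOH = 3.83, so pH = 14.00 - 3.83 = 10.17.

10.17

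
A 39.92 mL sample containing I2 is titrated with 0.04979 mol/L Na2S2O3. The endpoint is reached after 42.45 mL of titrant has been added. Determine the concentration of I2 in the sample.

n(Na2S2O3) = 0.04979 x 0.04245 = 0.002114 mol.
From the balanced equation, 2 mol Na2S2O3 reacts with 1 mol I2, so n(I2) = 0.002114 x 1/2 = 0.001057 mol.
[I2] = 0.001057 / 0.03992 L = 0.0265 M.

0.0265 M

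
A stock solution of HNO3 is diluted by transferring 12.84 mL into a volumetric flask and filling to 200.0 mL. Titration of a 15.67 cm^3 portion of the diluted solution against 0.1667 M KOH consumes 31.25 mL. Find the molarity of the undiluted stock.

n(KOH) = 0.1667 x 0.03125 = 0.005209 mol.
n(HNO3) in the aliquot = 0.005209 mol.
[diluted HNO3] = 0.005209 / 0.01567 = 0.3324 M.
Dilution factor = 200.0/12.84 = 15.58, so [stock] = 0.3324 x 15.58 = 5.18 M.

5.18 M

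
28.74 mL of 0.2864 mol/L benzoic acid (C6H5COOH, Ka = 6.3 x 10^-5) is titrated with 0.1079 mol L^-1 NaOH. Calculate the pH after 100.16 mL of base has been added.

12.30

n(acid) = 0.2864 x 0.02874 = 0.008231 mol; n(NaOH) added = 0.1079 x 0.1002 = 0.01081 mol.
Base is in excess by 0.01081 - 0.008231 = 0.002576 mol in a total volume of 0.1289 L.
[OH^-] = 0.002576/0.1289 = 0.01999 M, so pOH = 1.70 and pH = 14.00 - 1.70 = 12.30.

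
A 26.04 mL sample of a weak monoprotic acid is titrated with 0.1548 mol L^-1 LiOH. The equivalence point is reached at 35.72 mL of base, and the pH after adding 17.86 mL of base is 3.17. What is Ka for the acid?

6.8 x 10^-4

17.86 mL is half of the equivalence volume, so this is the half-equivalence point where [HA] = [A^-].
At half-equivalence pH = pKa, so pKa = 3.17.
Ka = 10^(-3.17) = 6.8 x 10^-4.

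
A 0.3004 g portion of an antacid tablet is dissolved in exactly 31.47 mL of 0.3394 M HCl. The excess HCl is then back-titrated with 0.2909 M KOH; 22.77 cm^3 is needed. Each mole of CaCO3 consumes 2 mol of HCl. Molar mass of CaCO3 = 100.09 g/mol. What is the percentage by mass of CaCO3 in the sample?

Total n(HCl) added = 0.3394 x 0.03147 = 0.01068 mol.
n(KOH) used = 0.2909 x 0.02277 = 0.006624 mol, which equals the excess n(HCl).
So n(HCl) consumed by the sample = 0.01068 - 0.006624 = 0.004057 mol.
n(CaCO3) = 0.004057 / 2 = 0.002029 mol.
mass CaCO3 = 0.002029 x 100.09 = 0.2030 g, so %CaCO3 = 0.2030/0.3004 x 100 = 67.6%.

67.6%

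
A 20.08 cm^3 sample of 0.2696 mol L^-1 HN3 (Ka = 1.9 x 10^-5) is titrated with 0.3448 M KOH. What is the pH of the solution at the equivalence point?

n(HN3) = 0.2696 x 0.02008 = 0.005414 mol; V(KOH) at equivalence = 0.005414/0.3448 = 0.01570 L.
At equivalence all the acid is converted to N3-; total volume = 0.02008 + 0.01570 = 0.03578 L, so [N3-] = 0.005414/0.03578 = 0.1513 M.
Kb = Kw/Ka = 1.0e-14 / 1.9 x 10^-5 = 5.26e-10.
[OH^-] = sqrt(Kb x [N3-]) = sqrt(5.26e-10 x 0.1513) = 8.92e-6 M.
pOH = 5.05, so pH = 14.00 - 5.05 = 8.95.

8.95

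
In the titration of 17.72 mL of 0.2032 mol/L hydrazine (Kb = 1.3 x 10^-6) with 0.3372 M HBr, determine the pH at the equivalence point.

4.51

n(N2H4) = 0.2032 x 0.01772 = 0.003601 mol; V(HBr) at equivalence = 0.003601/0.3372 = 0.01068 L.
At equivalence the base is fully converted to N2H5+; total volume = 0.02840 L, so [N2H5+] = 0.003601/0.02840 = 0.1268 M.
Ka(N2H5+) = Kw/Kb = 1.0e-14 / 1.3 x 10^-6 = 7.69e-9.
[H^+] = sqrt(Ka x [N2H5+]) = sqrt(7.69e-9 x 0.1268) = 3.12e-5 M.
pH = -log(3.12e-5) = 4.51.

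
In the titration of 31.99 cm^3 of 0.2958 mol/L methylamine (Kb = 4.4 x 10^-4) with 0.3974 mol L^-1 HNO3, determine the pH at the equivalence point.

5.71

n(CH3NH2) = 0.2958 x 0.03199 = 0.009463 mol; V(HNO3) at equivalence = 0.009463/0.3974 = 0.02381 L.
At equivalence the base is fully converted to CH3NH3+; total volume = 0.05580 L, so [CH3NH3+] = 0.009463/0.05580 = 0.1696 M.
Ka(CH3NH3+) = Kw/Kb = 1.0e-14 / 4.4 x 10^-4 = 2.27e-11.
[H^+] = sqrt(Ka x [CH3NH3+]) = sqrt(2.27e-11 x 0.1696) = 1.96e-6 M.
pH = -log(1.96e-6) = 5.71.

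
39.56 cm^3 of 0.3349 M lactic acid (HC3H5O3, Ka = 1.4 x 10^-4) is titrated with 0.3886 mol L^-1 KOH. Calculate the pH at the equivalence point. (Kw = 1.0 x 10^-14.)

n(HC3H5O3) = 0.3349 x 0.03956 = 0.01325 mol; V(KOH) at equivalence = 0.01325/0.3886 = 0.03409 L.
At equivalence all the acid is converted to C3H5O3-; total volume = 0.03956 + 0.03409 = 0.07365 L, so [C3H5O3-] = 0.01325/0.07365 = 0.1799 M.
Kb = Kw/Ka = 1.0e-14 / 1.4 x 10^-4 = 7.14e-11.
[OH^-] = sqrt(Kb x [C3H5O3-]) = sqrt(7.14e-11 x 0.1799) = 3.58e-6 M.
pOH = 5.45, so pH = 14.00 - 5.45 = 8.55.

8.55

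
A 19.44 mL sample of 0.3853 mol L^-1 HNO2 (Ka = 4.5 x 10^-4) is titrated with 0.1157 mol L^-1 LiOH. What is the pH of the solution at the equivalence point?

n(HNO2) = 0.3853 x 0.01944 = 0.007490 mol; V(LiOH) at equivalence = 0.007490/0.1157 = 0.06474 L.
At equivalence all the acid is converted to NO2-; total volume = 0.01944 + 0.06474 = 0.08418 L, so [NO2-] = 0.007490/0.08418 = 0.08898 M.
Kb = Kw/Ka = 1.0e-14 / 4.5 x 10^-4 = 2.22e-11.
[OH^-] = sqrt(Kb x [NO2-]) = sqrt(2.22e-11 x 0.08898) = 1.41e-6 M.
pOH = 5.85, so pH = 14.00 - 5.85 = 8.15.

8.15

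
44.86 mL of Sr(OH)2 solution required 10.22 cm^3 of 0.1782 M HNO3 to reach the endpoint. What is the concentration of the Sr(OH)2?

n(HNO3) delivered = 0.1782 x 0.01022 = 0.001821 mol.
The reaction is 1 Sr(OH)2 + 2 HNO3, so n(Sr(OH)2) = 0.001821 x 1/2 = 0.0009106 mol.
[Sr(OH)2] = 0.0009106 mol / 0.04486 L = 0.0203 M.

0.0203 M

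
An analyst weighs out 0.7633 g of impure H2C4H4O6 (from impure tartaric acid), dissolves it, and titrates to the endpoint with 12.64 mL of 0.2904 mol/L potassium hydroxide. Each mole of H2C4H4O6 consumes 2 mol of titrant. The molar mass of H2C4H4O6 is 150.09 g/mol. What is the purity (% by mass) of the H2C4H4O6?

n(KOH) = 0.2904 x 0.01264 = 0.003671 mol.
n(H2C4H4O6) = 0.003671 / 2 = 0.001835 mol.
mass of H2C4H4O6 = 0.001835 x 150.09 = 0.2755 g.
% purity = 0.2755 / 0.7633 x 100 = 36.1%.

36.1%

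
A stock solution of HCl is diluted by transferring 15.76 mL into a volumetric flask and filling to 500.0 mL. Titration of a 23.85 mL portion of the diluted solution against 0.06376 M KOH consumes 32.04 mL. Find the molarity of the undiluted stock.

n(KOH) = 0.06376 x 0.03204 = 0.002043 mol.
n(HCl) in the aliquot = 0.002043 mol.
[diluted HCl] = 0.002043 / 0.02385 = 0.08565 M.
Dilution factor = 500.0/15.76 = 31.73, so [stock] = 0.08565 x 31.73 = 2.72 M.

2.72 M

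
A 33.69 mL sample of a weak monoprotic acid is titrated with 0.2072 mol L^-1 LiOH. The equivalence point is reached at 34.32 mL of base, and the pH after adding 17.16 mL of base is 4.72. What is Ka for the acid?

1.9 x 10^-5

17.16 mL is half of the equivalence volume, so this is the half-equivalence point where [HA] = [A^-].
At half-equivalence pH = pKa, so pKa = 4.72.
Ka = 10^(-4.72) = 1.9 x 10^-5.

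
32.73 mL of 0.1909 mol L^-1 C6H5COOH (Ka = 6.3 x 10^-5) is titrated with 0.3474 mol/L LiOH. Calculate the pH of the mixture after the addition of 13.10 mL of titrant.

Initial n(C6H5COOH) = 0.1909 x 0.03273 = 0.006248 mol.
n(LiOH) added = 0.3474 x 0.01310 = 0.004551 mol, converting that many moles of C6H5COOH to C6H5COO-.
Remaining n(C6H5COOH) = 0.001697 mol; n(C6H5COO-) = 0.004551 mol.
By Henderson-Hasselbalch, pH = pKa + log([A^-]/[HA]) = 4.20 + log(0.004551/0.001697) = 4.20 + (+0.43) = 4.63.

4.63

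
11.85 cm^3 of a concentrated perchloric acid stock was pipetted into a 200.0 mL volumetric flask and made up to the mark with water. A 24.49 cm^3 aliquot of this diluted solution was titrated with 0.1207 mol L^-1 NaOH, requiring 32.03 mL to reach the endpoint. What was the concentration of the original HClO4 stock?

2.66 M

n(NaOH) = 0.1207 x 0.03203 = 0.003866 mol.
n(HClO4) in the aliquot = 0.003866 mol.
[diluted HClO4] = 0.003866 / 0.02449 = 0.1579 M.
Dilution factor = 200.0/11.85 = 16.88, so [stock] = 0.1579 x 16.88 = 2.66 M.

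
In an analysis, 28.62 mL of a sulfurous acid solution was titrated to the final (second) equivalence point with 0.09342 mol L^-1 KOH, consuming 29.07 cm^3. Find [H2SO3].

0.0474 M

n(KOH) = 0.09342 x 0.02907 = 0.002716 mol.
At the final (second) equivalence point, 2 mol OH^- react per mol H2SO3, so n(H2SO3) = 0.002716 / 2 = 0.001358 mol.
[H2SO3] = 0.001358 / 0.02862 L = 0.0474 M.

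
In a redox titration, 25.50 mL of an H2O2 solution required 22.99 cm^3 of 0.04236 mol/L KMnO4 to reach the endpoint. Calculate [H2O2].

n(KMnO4) = 0.04236 x 0.02299 = 0.0009739 mol.
From the balanced equation, 2 mol KMnO4 reacts with 5 mol H2O2, so n(H2O2) = 0.0009739 x 5/2 = 0.002435 mol.
[H2O2] = 0.002435 / 0.02550 L = 0.0955 M.

0.0955 M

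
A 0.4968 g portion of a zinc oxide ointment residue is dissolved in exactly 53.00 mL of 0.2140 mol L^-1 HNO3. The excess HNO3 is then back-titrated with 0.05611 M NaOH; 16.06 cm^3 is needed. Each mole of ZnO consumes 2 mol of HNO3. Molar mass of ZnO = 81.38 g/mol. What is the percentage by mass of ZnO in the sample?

85.5%

Total n(HNO3) added = 0.2140 x 0.05300 = 0.01134 mol.
n(NaOH) used = 0.05611 x 0.01606 = 0.0009011 mol, which equals the excess n(HNO3).
So n(HNO3) consumed by the sample = 0.01134 - 0.0009011 = 0.01044 mol.
n(ZnO) = 0.01044 / 2 = 0.005220 mol.
mass ZnO = 0.005220 x 81.38 = 0.4248 g, so %ZnO = 0.4248/0.4968 x 100 = 85.5%.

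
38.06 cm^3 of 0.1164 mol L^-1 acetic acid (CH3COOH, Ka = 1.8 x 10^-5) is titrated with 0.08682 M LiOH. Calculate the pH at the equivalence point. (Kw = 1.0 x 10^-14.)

8.72

n(CH3COOH) = 0.1164 x 0.03806 = 0.004430 mol; V(LiOH) at equivalence = 0.004430/0.08682 = 0.05103 L.
At equivalence all the acid is converted to CH3COO-; total volume = 0.03806 + 0.05103 = 0.08909 L, so [CH3COO-] = 0.004430/0.08909 = 0.04973 M.
Kb = Kw/Ka = 1.0e-14 / 1.8 x 10^-5 = 5.56e-10.
[OH^-] = sqrt(Kb x [CH3COO-]) = sqrt(5.56e-10 x 0.04973) = 5.26e-6 M.
pOH = 5.28, so pH = 14.00 - 5.28 = 8.72.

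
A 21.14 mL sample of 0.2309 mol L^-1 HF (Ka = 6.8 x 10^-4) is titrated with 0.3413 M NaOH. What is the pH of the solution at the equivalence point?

8.15

n(HF) = 0.2309 x 0.02114 = 0.004881 mol; V(NaOH) at equivalence = 0.004881/0.3413 = 0.01430 L.
At equivalence all the acid is converted to F-; total volume = 0.02114 + 0.01430 = 0.03544 L, so [F-] = 0.004881/0.03544 = 0.1377 M.
Kb = Kw/Ka = 1.0e-14 / 6.8 x 10^-4 = 1.47e-11.
[OH^-] = sqrt(Kb x [F-]) = sqrt(1.47e-11 x 0.1377) = 1.42e-6 M.
pOH = 5.85, so pH = 14.00 - 5.85 = 8.15.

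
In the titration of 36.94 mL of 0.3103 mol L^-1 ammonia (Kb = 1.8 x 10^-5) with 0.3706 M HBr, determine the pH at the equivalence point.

5.01

n(NH3) = 0.3103 x 0.03694 = 0.01146 mol; V(HBr) at equivalence = 0.01146/0.3706 = 0.03093 L.
At equivalence the base is fully converted to NH4+; total volume = 0.06787 L, so [NH4+] = 0.01146/0.06787 = 0.1689 M.
Ka(NH4+) = Kw/Kb = 1.0e-14 / 1.8 x 10^-5 = 5.56e-10.
[H^+] = sqrt(Ka x [NH4+]) = sqrt(5.56e-10 x 0.1689) = 9.69e-6 M.
pH = -log(9.69e-6) = 5.01.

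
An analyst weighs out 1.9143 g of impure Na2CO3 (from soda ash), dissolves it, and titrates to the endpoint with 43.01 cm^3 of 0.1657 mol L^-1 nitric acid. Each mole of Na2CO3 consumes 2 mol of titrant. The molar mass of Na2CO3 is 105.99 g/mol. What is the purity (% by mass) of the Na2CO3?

n(HNO3) = 0.1657 x 0.04301 = 0.007127 mol.
n(Na2CO3) = 0.007127 / 2 = 0.003563 mol.
mass of Na2CO3 = 0.003563 x 105.99 = 0.3777 g.
% purity = 0.3777 / 1.9143 x 100 = 19.7%.

19.7%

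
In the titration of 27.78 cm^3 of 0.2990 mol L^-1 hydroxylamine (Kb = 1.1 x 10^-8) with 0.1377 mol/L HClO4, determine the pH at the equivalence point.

n(NH2OH) = 0.2990 x 0.02778 = 0.008306 mol; V(HClO4) at equivalence = 0.008306/0.1377 = 0.06032 L.
At equivalence the base is fully converted to NH3OH+; total volume = 0.08810 L, so [NH3OH+] = 0.008306/0.08810 = 0.09428 M.
Ka(NH3OH+) = Kw/Kb = 1.0e-14 / 1.1 x 10^-8 = 9.09e-7.
[H^+] = sqrt(Ka x [NH3OH+]) = sqrt(9.09e-7 x 0.09428) = 0.000293 M.
pH = -log(0.000293) = 3.53.

3.53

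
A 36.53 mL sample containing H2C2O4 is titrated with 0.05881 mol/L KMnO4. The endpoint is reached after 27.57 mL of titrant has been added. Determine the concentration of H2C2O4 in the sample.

n(KMnO4) = 0.05881 x 0.02757 = 0.001621 mol.
From the balanced equation, 2 mol KMnO4 reacts with 5 mol H2C2O4, so n(H2C2O4) = 0.001621 x 5/2 = 0.004053 mol.
[H2C2O4] = 0.004053 / 0.03653 L = 0.111 M.

0.111 M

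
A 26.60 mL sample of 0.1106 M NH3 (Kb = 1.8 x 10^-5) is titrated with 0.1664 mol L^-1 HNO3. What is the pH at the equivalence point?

n(NH3) = 0.1106 x 0.02660 = 0.002942 mol; V(HNO3) at equivalence = 0.002942/0.1664 = 0.01768 L.
At equivalence the base is fully converted to NH4+; total volume = 0.04428 L, so [NH4+] = 0.002942/0.04428 = 0.06644 M.
Ka(NH4+) = Kw/Kb = 1.0e-14 / 1.8 x 10^-5 = 5.56e-10.
[H^+] = sqrt(Ka x [NH4+]) = sqrt(5.56e-10 x 0.06644) = 6.08e-6 M.
pH = -log(6.08e-6) = 5.22.

5.22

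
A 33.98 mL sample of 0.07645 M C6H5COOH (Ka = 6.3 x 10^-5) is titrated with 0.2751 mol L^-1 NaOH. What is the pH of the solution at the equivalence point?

8.49

n(C6H5COOH) = 0.07645 x 0.03398 = 0.002598 mol; V(NaOH) at equivalence = 0.002598/0.2751 = 0.009443 L.
At equivalence all the acid is converted to C6H5COO-; total volume = 0.03398 + 0.009443 = 0.04342 L, so [C6H5COO-] = 0.002598/0.04342 = 0.05982 M.
Kb = Kw/Ka = 1.0e-14 / 6.3 x 10^-5 = 1.59e-10.
[OH^-] = sqrt(Kb x [C6H5COO-]) = sqrt(1.59e-10 x 0.05982) = 3.08e-6 M.
pOH = 5.51, so pH = 14.00 - 5.51 = 8.49.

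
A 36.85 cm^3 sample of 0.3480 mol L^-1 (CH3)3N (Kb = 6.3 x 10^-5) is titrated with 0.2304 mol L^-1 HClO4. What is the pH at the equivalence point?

5.33

n((CH3)3N) = 0.3480 x 0.03685 = 0.01282 mol; V(HClO4) at equivalence = 0.01282/0.2304 = 0.05566 L.
At equivalence the base is fully converted to (CH3)3NH+; total volume = 0.09251 L, so [(CH3)3NH+] = 0.01282/0.09251 = 0.1386 M.
Ka((CH3)3NH+) = Kw/Kb = 1.0e-14 / 6.3 x 10^-5 = 1.59e-10.
[H^+] = sqrt(Ka x [(CH3)3NH+]) = sqrt(1.59e-10 x 0.1386) = 4.69e-6 M.
pH = -log(4.69e-6) = 5.33.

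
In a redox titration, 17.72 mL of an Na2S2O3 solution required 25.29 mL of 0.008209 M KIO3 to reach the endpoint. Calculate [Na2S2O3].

0.0703 M

n(KIO3) = 0.008209 x 0.02529 = 0.0002076 mol.
From the balanced equation, 1 mol KIO3 reacts with 6 mol Na2S2O3, so n(Na2S2O3) = 0.0002076 x 6/1 = 0.001246 mol.
[Na2S2O3] = 0.001246 / 0.01772 L = 0.0703 M.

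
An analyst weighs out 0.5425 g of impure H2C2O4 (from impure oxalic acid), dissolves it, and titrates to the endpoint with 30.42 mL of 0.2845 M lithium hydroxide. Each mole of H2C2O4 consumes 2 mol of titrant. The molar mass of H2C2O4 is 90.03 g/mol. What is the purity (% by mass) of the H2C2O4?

71.8%

n(LiOH) = 0.2845 x 0.03042 = 0.008654 mol.
n(H2C2O4) = 0.008654 / 2 = 0.004327 mol.
mass of H2C2O4 = 0.004327 x 90.03 = 0.3896 g.
% purity = 0.3896 / 0.5425 x 100 = 71.8%.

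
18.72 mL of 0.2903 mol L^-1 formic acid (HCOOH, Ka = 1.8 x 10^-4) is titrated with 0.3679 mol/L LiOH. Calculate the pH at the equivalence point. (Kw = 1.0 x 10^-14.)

n(HCOOH) = 0.2903 x 0.01872 = 0.005434 mol; V(LiOH) at equivalence = 0.005434/0.3679 = 0.01477 L.
At equivalence all the acid is converted to HCOO-; total volume = 0.01872 + 0.01477 = 0.03349 L, so [HCOO-] = 0.005434/0.03349 = 0.1623 M.
Kb = Kw/Ka = 1.0e-14 / 1.8 x 10^-4 = 5.56e-11.
[OH^-] = sqrt(Kb x [HCOO-]) = sqrt(5.56e-11 x 0.1623) = 3.00e-6 M.
pOH = 5.52, so pH = 14.00 - 5.52 = 8.48.

8.48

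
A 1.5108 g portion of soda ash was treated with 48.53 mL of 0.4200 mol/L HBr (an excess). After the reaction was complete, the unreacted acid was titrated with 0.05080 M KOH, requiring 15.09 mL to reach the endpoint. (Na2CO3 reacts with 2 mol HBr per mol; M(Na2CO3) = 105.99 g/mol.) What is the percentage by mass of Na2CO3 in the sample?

Total n(HBr) added = 0.4200 x 0.04853 = 0.02038 mol.
n(KOH) used = 0.05080 x 0.01509 = 0.0007666 mol, which equals the excess n(HBr).
So n(HBr) consumed by the sample = 0.02038 - 0.0007666 = 0.01962 mol.
n(Na2CO3) = 0.01962 / 2 = 0.009808 mol.
mass Na2CO3 = 0.009808 x 105.99 = 1.040 g, so %Na2CO3 = 1.040/1.5108 x 100 = 68.8%.

68.8%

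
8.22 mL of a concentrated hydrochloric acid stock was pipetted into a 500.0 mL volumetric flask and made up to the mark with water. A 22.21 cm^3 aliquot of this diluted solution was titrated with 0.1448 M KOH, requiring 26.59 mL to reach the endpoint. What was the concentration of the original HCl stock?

n(KOH) = 0.1448 x 0.02659 = 0.003850 mol.
n(HCl) in the aliquot = 0.003850 mol.
[diluted HCl] = 0.003850 / 0.02221 = 0.1734 M.
Dilution factor = 500.0/8.220 = 60.83, so [stock] = 0.1734 x 60.83 = 10.5 M.

10.5 M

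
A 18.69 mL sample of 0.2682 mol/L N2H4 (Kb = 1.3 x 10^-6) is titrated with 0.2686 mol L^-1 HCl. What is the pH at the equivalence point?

4.49

n(N2H4) = 0.2682 x 0.01869 = 0.005013 mol; V(HCl) at equivalence = 0.005013/0.2686 = 0.01866 L.
At equivalence the base is fully converted to N2H5+; total volume = 0.03735 L, so [N2H5+] = 0.005013/0.03735 = 0.1342 M.
Ka(N2H5+) = Kw/Kb = 1.0e-14 / 1.3 x 10^-6 = 7.69e-9.
[H^+] = sqrt(Ka x [N2H5+]) = sqrt(7.69e-9 x 0.1342) = 3.21e-5 M.
pH = -log(3.21e-5) = 4.49.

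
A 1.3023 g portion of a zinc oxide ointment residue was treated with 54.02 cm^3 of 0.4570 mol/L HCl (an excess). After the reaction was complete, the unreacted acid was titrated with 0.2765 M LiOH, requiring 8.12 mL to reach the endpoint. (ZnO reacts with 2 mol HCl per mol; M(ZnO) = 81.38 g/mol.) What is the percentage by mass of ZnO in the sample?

Total n(HCl) added = 0.4570 x 0.05402 = 0.02469 mol.
n(LiOH) used = 0.2765 x 0.008120 = 0.002245 mol, which equals the excess n(HCl).
So n(HCl) consumed by the sample = 0.02469 - 0.002245 = 0.02244 mol.
n(ZnO) = 0.02244 / 2 = 0.01122 mol.
mass ZnO = 0.01122 x 81.38 = 0.9132 g, so %ZnO = 0.9132/1.3023 x 100 = 70.1%.

70.1%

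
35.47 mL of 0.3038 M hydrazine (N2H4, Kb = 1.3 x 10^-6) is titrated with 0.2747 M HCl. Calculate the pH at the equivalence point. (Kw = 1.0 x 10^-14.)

n(N2H4) = 0.3038 x 0.03547 = 0.01078 mol; V(HCl) at equivalence = 0.01078/0.2747 = 0.03923 L.
At equivalence the base is fully converted to N2H5+; total volume = 0.07470 L, so [N2H5+] = 0.01078/0.07470 = 0.1443 M.
Ka(N2H5+) = Kw/Kb = 1.0e-14 / 1.3 x 10^-6 = 7.69e-9.
[H^+] = sqrt(Ka x [N2H5+]) = sqrt(7.69e-9 x 0.1443) = 3.33e-5 M.
pH = -log(3.33e-5) = 4.48.

4.48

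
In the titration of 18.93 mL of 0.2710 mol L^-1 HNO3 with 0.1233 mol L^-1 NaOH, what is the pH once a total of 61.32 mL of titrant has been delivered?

n(acid) = 0.2710 x 0.01893 = 0.005130 mol; n(NaOH) added = 0.1233 x 0.06132 = 0.007561 mol.
Base is in excess by 0.007561 - 0.005130 = 0.002431 mol in a total volume of 0.08025 L.
[OH^-] = 0.002431/0.08025 = 0.03029 M, so pOH = 1.52 and pH = 14.00 - 1.52 = 12.48.

12.48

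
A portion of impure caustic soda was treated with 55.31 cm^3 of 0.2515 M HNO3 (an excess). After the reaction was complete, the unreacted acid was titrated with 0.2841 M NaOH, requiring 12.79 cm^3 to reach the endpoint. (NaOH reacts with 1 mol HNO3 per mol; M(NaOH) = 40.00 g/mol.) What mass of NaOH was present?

0.411 g

Total n(HNO3) added = 0.2515 x 0.05531 = 0.01391 mol.
n(NaOH) used = 0.2841 x 0.01279 = 0.003634 mol, which equals the excess n(HNO3).
So n(HNO3) consumed by the sample = 0.01391 - 0.003634 = 0.01028 mol.
n(NaOH) = 0.01028 / 1 = 0.01028 mol.
mass = 0.01028 mol x 40.00 g/mol = 0.411 g.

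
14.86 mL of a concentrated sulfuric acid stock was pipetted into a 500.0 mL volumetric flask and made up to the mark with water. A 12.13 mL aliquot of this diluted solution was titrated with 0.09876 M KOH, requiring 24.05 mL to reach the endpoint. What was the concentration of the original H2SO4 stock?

3.29 M

n(KOH) = 0.09876 x 0.02405 = 0.002375 mol.
n(H2SO4) in the aliquot = 0.002375 x 1/2 = 0.001188 mol.
[diluted H2SO4] = 0.001188 / 0.01213 = 0.09791 M.
Dilution factor = 500.0/14.86 = 33.65, so [stock] = 0.09791 x 33.65 = 3.29 M.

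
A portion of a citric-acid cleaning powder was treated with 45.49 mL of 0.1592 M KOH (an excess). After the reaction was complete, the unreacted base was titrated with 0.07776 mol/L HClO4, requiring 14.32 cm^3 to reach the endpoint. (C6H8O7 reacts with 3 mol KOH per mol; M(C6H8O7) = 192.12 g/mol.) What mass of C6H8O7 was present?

Total n(KOH) added = 0.1592 x 0.04549 = 0.007242 mol.
n(HClO4) used = 0.07776 x 0.01432 = 0.001114 mol, which equals the excess n(KOH).
So n(KOH) consumed by the sample = 0.007242 - 0.001114 = 0.006128 mol.
n(C6H8O7) = 0.006128 / 3 = 0.002043 mol.
mass = 0.002043 mol x 192.12 g/mol = 0.392 g.

0.392 g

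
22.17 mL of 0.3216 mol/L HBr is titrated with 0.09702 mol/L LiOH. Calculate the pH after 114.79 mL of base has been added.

12.47

n(acid) = 0.3216 x 0.02217 = 0.007130 mol; n(LiOH) added = 0.09702 x 0.1148 = 0.01114 mol.
Base is in excess by 0.01114 - 0.007130 = 0.004007 mol in a total volume of 0.1370 L.
[OH^-] = 0.004007/0.1370 = 0.02926 M, so pOH = 1.53 and pH = 14.00 - 1.53 = 12.47.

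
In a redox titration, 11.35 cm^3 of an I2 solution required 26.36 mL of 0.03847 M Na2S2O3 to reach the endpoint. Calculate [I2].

n(Na2S2O3) = 0.03847 x 0.02636 = 0.001014 mol.
From the balanced equation, 2 mol Na2S2O3 reacts with 1 mol I2, so n(I2) = 0.001014 x 1/2 = 0.0005070 mol.
[I2] = 0.0005070 / 0.01135 L = 0.0447 M.

0.0447 M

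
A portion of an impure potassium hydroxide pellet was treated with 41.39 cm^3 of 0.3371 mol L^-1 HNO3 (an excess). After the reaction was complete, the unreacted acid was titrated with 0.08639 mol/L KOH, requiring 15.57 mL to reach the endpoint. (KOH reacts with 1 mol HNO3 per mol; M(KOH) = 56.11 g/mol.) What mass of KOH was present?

Total n(HNO3) added = 0.3371 x 0.04139 = 0.01395 mol.
n(KOH) used = 0.08639 x 0.01557 = 0.001345 mol, which equals the excess n(HNO3).
So n(HNO3) consumed by the sample = 0.01395 - 0.001345 = 0.01261 mol.
n(KOH) = 0.01261 / 1 = 0.01261 mol.
mass = 0.01261 mol x 56.11 g/mol = 0.707 g.

0.707 g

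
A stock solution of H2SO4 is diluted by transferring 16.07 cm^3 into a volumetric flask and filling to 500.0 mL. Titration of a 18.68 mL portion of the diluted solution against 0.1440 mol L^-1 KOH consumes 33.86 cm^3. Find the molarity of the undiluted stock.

n(KOH) = 0.1440 x 0.03386 = 0.004876 mol.
n(H2SO4) in the aliquot = 0.004876 x 1/2 = 0.002438 mol.
[diluted H2SO4] = 0.002438 / 0.01868 = 0.1305 M.
Dilution factor = 500.0/16.07 = 31.11, so [stock] = 0.1305 x 31.11 = 4.06 M.

4.06 M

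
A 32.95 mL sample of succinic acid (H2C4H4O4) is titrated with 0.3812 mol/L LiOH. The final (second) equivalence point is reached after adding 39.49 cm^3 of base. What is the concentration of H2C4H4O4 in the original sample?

n(LiOH) = 0.3812 x 0.03949 = 0.01505 mol.
At the final (second) equivalence point, 2 mol OH^- react per mol H2C4H4O4, so n(H2C4H4O4) = 0.01505 / 2 = 0.007527 mol.
[H2C4H4O4] = 0.007527 / 0.03295 L = 0.228 M.

0.228 M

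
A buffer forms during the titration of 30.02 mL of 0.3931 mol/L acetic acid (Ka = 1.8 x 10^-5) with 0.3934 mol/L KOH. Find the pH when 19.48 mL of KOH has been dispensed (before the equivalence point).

5.01

Initial n(CH3COOH) = 0.3931 x 0.03002 = 0.01180 mol.
n(KOH) added = 0.3934 x 0.01948 = 0.007663 mol, converting that many moles of CH3COOH to CH3COO-.
Remaining n(CH3COOH) = 0.004137 mol; n(CH3COO-) = 0.007663 mol.
By Henderson-Hasselbalch, pH = pKa + log([A^-]/[HA]) = 4.74 + log(0.007663/0.004137) = 4.74 + (+0.27) = 5.01.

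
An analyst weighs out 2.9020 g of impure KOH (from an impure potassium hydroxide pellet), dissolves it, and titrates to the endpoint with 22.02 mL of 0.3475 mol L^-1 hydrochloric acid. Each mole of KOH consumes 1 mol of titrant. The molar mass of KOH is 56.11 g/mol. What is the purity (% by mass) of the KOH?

14.8%

n(HCl) = 0.3475 x 0.02202 = 0.007652 mol.
n(KOH) = 0.007652 / 1 = 0.007652 mol.
mass of KOH = 0.007652 x 56.11 = 0.4294 g.
% purity = 0.4294 / 2.9020 x 100 = 14.8%.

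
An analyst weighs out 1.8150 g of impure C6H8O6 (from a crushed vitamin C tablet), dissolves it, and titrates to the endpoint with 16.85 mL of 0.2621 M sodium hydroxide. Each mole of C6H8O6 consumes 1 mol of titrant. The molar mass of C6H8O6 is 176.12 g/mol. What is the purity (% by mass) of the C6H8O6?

42.9%

n(NaOH) = 0.2621 x 0.01685 = 0.004416 mol.
n(C6H8O6) = 0.004416 / 1 = 0.004416 mol.
mass of C6H8O6 = 0.004416 x 176.12 = 0.7778 g.
% purity = 0.7778 / 1.8150 x 100 = 42.9%.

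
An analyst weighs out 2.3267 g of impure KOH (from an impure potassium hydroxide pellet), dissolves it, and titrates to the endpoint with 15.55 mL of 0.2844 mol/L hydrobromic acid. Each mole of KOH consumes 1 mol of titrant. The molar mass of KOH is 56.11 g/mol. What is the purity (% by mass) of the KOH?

10.7%

n(HBr) = 0.2844 x 0.01555 = 0.004422 mol.
n(KOH) = 0.004422 / 1 = 0.004422 mol.
mass of KOH = 0.004422 x 56.11 = 0.2481 g.
% purity = 0.2481 / 2.3267 x 100 = 10.7%.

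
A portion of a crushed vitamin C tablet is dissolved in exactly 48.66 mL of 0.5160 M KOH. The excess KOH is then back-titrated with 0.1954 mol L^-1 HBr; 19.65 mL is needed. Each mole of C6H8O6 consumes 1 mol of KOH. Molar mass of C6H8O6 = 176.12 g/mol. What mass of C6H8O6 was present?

Total n(KOH) added = 0.5160 x 0.04866 = 0.02511 mol.
n(HBr) used = 0.1954 x 0.01965 = 0.003840 mol, which equals the excess n(KOH).
So n(KOH) consumed by the sample = 0.02511 - 0.003840 = 0.02127 mol.
n(C6H8O6) = 0.02127 / 1 = 0.02127 mol.
mass = 0.02127 mol x 176.12 g/mol = 3.75 g.

3.75 g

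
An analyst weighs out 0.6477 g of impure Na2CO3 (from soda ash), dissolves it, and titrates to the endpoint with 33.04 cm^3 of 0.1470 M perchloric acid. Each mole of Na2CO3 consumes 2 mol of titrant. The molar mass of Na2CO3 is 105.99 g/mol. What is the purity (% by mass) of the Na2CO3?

n(HClO4) = 0.1470 x 0.03304 = 0.004857 mol.
n(Na2CO3) = 0.004857 / 2 = 0.002428 mol.
mass of Na2CO3 = 0.002428 x 105.99 = 0.2574 g.
% purity = 0.2574 / 0.6477 x 100 = 39.7%.

39.7%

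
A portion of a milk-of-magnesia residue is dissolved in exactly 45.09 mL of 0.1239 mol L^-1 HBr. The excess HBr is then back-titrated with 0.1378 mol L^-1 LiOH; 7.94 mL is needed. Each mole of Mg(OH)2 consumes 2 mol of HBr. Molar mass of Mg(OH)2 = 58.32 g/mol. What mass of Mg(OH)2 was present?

Total n(HBr) added = 0.1239 x 0.04509 = 0.005587 mol.
n(LiOH) used = 0.1378 x 0.007940 = 0.001094 mol, which equals the excess n(HBr).
So n(HBr) consumed by the sample = 0.005587 - 0.001094 = 0.004493 mol.
n(Mg(OH)2) = 0.004493 / 2 = 0.002246 mol.
mass = 0.002246 mol x 58.32 g/mol = 0.131 g.

0.131 g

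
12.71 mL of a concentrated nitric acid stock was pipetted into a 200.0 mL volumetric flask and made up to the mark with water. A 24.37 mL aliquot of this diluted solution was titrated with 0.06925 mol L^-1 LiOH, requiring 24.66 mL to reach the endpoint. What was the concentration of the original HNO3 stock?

1.10 M

n(LiOH) = 0.06925 x 0.02466 = 0.001708 mol.
n(HNO3) in the aliquot = 0.001708 mol.
[diluted HNO3] = 0.001708 / 0.02437 = 0.07007 M.
Dilution factor = 200.0/12.71 = 15.74, so [stock] = 0.07007 x 15.74 = 1.10 M.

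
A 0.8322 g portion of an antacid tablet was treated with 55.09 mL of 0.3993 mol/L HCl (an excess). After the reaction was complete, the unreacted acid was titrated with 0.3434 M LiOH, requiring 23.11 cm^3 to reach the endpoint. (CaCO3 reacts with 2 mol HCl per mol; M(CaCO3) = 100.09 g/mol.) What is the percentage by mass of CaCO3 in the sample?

Total n(HCl) added = 0.3993 x 0.05509 = 0.02200 mol.
n(LiOH) used = 0.3434 x 0.02311 = 0.007936 mol, which equals the excess n(HCl).
So n(HCl) consumed by the sample = 0.02200 - 0.007936 = 0.01406 mol.
n(CaCO3) = 0.01406 / 2 = 0.007031 mol.
mass CaCO3 = 0.007031 x 100.09 = 0.7037 g, so %CaCO3 = 0.7037/0.8322 x 100 = 84.6%.

84.6%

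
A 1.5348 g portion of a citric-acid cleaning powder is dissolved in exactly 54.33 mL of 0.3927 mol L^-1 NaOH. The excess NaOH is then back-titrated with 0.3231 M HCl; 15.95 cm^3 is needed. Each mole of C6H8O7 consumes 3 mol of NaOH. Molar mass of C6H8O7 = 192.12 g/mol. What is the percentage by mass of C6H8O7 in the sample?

67.5%

Total n(NaOH) added = 0.3927 x 0.05433 = 0.02134 mol.
n(HCl) used = 0.3231 x 0.01595 = 0.005153 mol, which equals the excess n(NaOH).
So n(NaOH) consumed by the sample = 0.02134 - 0.005153 = 0.01618 mol.
n(C6H8O7) = 0.01618 / 3 = 0.005394 mol.
mass C6H8O7 = 0.005394 x 192.12 = 1.036 g, so %C6H8O7 = 1.036/1.5348 x 100 = 67.5%.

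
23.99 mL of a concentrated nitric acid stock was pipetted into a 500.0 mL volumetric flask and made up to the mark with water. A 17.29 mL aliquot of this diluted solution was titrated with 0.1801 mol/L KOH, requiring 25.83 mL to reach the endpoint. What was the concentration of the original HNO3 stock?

n(KOH) = 0.1801 x 0.02583 = 0.004652 mol.
n(HNO3) in the aliquot = 0.004652 mol.
[diluted HNO3] = 0.004652 / 0.01729 = 0.2691 M.
Dilution factor = 500.0/23.99 = 20.84, so [stock] = 0.2691 x 20.84 = 5.61 M.

5.61 M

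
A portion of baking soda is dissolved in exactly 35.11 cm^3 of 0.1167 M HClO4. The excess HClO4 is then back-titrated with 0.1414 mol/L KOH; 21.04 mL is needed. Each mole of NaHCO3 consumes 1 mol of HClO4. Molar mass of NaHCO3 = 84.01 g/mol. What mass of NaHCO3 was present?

Total n(HClO4) added = 0.1167 x 0.03511 = 0.004097 mol.
n(KOH) used = 0.1414 x 0.02104 = 0.002975 mol, which equals the excess n(HClO4).
So n(HClO4) consumed by the sample = 0.004097 - 0.002975 = 0.001122 mol.
n(NaHCO3) = 0.001122 / 1 = 0.001122 mol.
mass = 0.001122 mol x 84.01 g/mol = 0.0943 g.

0.0943 g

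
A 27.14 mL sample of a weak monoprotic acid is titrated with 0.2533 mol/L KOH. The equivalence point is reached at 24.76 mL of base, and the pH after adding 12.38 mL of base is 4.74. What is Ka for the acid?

1.8 x 10^-5

12.38 mL is half of the equivalence volume, so this is the half-equivalence point where [HA] = [A^-].
At half-equivalence pH = pKa, so pKa = 4.74.
Ka = 10^(-4.74) = 1.8 x 10^-5.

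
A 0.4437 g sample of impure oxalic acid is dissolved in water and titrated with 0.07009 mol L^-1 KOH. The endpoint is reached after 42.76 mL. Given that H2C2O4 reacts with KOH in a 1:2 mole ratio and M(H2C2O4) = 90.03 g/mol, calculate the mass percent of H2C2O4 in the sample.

30.4%

n(KOH) = 0.07009 x 0.04276 = 0.002997 mol.
n(H2C2O4) = 0.002997 / 2 = 0.001499 mol.
mass of H2C2O4 = 0.001499 x 90.03 = 0.1349 g.
% purity = 0.1349 / 0.4437 x 100 = 30.4%.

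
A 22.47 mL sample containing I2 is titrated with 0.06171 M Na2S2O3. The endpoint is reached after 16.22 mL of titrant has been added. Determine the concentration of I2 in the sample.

n(Na2S2O3) = 0.06171 x 0.01622 = 0.001001 mol.
From the balanced equation, 2 mol Na2S2O3 reacts with 1 mol I2, so n(I2) = 0.001001 x 1/2 = 0.0005005 mol.
[I2] = 0.0005005 / 0.02247 L = 0.0223 M.

0.0223 M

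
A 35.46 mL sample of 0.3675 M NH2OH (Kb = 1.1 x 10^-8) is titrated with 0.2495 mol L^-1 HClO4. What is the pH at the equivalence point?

3.43

n(NH2OH) = 0.3675 x 0.03546 = 0.01303 mol; V(HClO4) at equivalence = 0.01303/0.2495 = 0.05223 L.
At equivalence the base is fully converted to NH3OH+; total volume = 0.08769 L, so [NH3OH+] = 0.01303/0.08769 = 0.1486 M.
Ka(NH3OH+) = Kw/Kb = 1.0e-14 / 1.1 x 10^-8 = 9.09e-7.
[H^+] = sqrt(Ka x [NH3OH+]) = sqrt(9.09e-7 x 0.1486) = 0.000368 M.
pH = -log(0.000368) = 3.43.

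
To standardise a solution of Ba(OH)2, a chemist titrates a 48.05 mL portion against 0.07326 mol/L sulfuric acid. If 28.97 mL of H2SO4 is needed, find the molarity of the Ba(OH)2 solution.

0.0442 M

n(H2SO4) delivered = 0.07326 x 0.02897 = 0.002122 mol.
For a 1:1 reaction, n(Ba(OH)2) = 0.002122 mol.
[Ba(OH)2] = 0.002122 mol / 0.04805 L = 0.0442 M.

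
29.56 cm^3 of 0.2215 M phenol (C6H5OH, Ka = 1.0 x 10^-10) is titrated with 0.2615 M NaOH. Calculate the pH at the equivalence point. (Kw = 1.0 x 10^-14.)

n(C6H5OH) = 0.2215 x 0.02956 = 0.006548 mol; V(NaOH) at equivalence = 0.006548/0.2615 = 0.02504 L.
At equivalence all the acid is converted to C6H5O-; total volume = 0.02956 + 0.02504 = 0.05460 L, so [C6H5O-] = 0.006548/0.05460 = 0.1199 M.
Kb = Kw/Ka = 1.0e-14 / 1.0 x 10^-10 = 0.000100.
[OH^-] = sqrt(Kb x [C6H5O-]) = sqrt(0.000100 x 0.1199) = 0.00346 M.
pOH = 2.46, so pH = 14.00 - 2.46 = 11.54.

11.54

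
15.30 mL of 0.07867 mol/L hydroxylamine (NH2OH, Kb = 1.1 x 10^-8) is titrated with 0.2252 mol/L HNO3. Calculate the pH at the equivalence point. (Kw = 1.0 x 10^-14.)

n(NH2OH) = 0.07867 x 0.01530 = 0.001204 mol; V(HNO3) at equivalence = 0.001204/0.2252 = 0.005345 L.
At equivalence the base is fully converted to NH3OH+; total volume = 0.02064 L, so [NH3OH+] = 0.001204/0.02064 = 0.05830 M.
Ka(NH3OH+) = Kw/Kb = 1.0e-14 / 1.1 x 10^-8 = 9.09e-7.
[H^+] = sqrt(Ka x [NH3OH+]) = sqrt(9.09e-7 x 0.05830) = 0.000230 M.
pH = -log(0.000230) = 3.64.

3.64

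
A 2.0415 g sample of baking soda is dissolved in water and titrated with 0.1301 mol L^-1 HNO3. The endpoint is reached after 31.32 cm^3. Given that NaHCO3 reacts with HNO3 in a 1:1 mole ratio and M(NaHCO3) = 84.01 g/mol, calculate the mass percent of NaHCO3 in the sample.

n(HNO3) = 0.1301 x 0.03132 = 0.004075 mol.
n(NaHCO3) = 0.004075 / 1 = 0.004075 mol.
mass of NaHCO3 = 0.004075 x 84.01 = 0.3423 g.
% purity = 0.3423 / 2.0415 x 100 = 16.8%.

16.8%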